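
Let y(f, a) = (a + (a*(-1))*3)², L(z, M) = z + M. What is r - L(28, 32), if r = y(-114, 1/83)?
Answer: -413336/6889 ≈ -59.999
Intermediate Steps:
L(z, M) = M + z
y(f, a) = 4*a² (y(f, a) = (a - a*3)² = (a - 3*a)² = (-2*a)² = 4*a²)
r = 4/6889 (r = 4*(1/83)² = 4*(1/6889) = 4/6889 ≈ 0.00058064)
r - L(28, 32) = 4/6889 - (32 + 28) = 4/6889 - 1*60 = 4/6889 - 60 = -413336/6889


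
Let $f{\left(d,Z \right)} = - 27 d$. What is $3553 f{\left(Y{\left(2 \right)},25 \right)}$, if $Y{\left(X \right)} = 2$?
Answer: $-191862$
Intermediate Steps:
$3553 f{\left(Y{\left(2 \right)},25 \right)} = 3553 \left(\left(-27\right) 2\right) = 3553 \left(-54\right) = -191862$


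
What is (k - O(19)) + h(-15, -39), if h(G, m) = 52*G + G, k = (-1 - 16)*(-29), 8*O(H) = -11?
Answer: -2405/8 ≈ -300.63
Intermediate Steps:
O(H) = -11/8 (O(H) = (1/8)*(-11) = -11/8)
k = 493 (k = -17*(-29) = 493)
h(G, m) = 53*G
(k - O(19)) + h(-15, -39) = (493 - 1*(-11/8)) + 53*(-15) = (493 + 11/8) - 795 = 3955/8 - 795 = -2405/8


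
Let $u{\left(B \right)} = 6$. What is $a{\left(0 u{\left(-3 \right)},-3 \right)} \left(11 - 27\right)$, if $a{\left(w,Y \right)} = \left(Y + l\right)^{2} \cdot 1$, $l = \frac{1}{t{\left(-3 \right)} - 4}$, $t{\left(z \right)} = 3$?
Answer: $-256$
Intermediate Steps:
$l = -1$ ($l = \frac{1}{3 - 4} = \frac{1}{-1} = -1$)
$a{\left(w,Y \right)} = \left(-1 + Y\right)^{2}$ ($a{\left(w,Y \right)} = \left(Y - 1\right)^{2} \cdot 1 = \left(-1 + Y\right)^{2} \cdot 1 = \left(-1 + Y\right)^{2}$)
$a{\left(0 u{\left(-3 \right)},-3 \right)} \left(11 - 27\right) = \left(-1 - 3\right)^{2} \left(11 - 27\right) = \left(-4\right)^{2} \left(-16\right) = 16 \left(-16\right) = -256$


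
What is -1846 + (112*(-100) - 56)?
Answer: -13102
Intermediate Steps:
-1846 + (112*(-100) - 56) = -1846 + (-11200 - 56) = -1846 - 11256 = -13102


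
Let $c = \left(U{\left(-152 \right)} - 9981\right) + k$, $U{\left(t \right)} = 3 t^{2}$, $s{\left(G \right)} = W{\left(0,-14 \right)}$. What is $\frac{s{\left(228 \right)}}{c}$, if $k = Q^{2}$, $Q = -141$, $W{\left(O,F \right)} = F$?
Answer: $- \frac{1}{5658} \approx -0.00017674$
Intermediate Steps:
$s{\left(G \right)} = -14$
$k = 19881$ ($k = \left(-141\right)^{2} = 19881$)
$c = 79212$ ($c = \left(3 \left(-152\right)^{2} - 9981\right) + 19881 = \left(3 \cdot 23104 - 9981\right) + 19881 = \left(69312 - 9981\right) + 19881 = 59331 + 19881 = 79212$)
$\frac{s{\left(228 \right)}}{c} = - \frac{14}{79212} = \left(-14\right) \frac{1}{79212} = - \frac{1}{5658}$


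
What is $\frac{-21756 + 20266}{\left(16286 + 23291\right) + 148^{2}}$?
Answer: $- \frac{1490}{61481} \approx -0.024235$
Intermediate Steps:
$\frac{-21756 + 20266}{\left(16286 + 23291\right) + 148^{2}} = - \frac{1490}{39577 + 21904} = - \frac{1490}{61481}$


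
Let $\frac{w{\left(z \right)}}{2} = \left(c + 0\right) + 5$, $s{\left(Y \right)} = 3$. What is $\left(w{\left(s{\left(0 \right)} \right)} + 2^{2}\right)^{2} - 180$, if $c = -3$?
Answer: $-116$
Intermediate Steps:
$w{\left(z \right)} = 4$ ($w{\left(z \right)} = 2 \left(\left(-3 + 0\right) + 5\right) = 2 \left(-3 + 5\right) = 2 \cdot 2 = 4$)
$\left(w{\left(s{\left(0 \right)} \right)} + 2^{2}\right)^{2} - 180 = \left(4 + 2^{2}\right)^{2} - 180 = \left(4 + 4\right)^{2} - 180 = 8^{2} - 180 = 64 - 180 = -116$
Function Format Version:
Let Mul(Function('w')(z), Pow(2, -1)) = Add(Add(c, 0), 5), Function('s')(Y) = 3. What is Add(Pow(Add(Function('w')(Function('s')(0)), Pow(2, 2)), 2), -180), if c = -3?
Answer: -116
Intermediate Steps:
Function('w')(z) = 4 (Function('w')(z) = Mul(2, Add(Add(-3, 0), 5)) = Mul(2, Add(-3, 5)) = Mul(2, 2) = 4)
Add(Pow(Add(Function('w')(Function('s')(0)), Pow(2, 2)), 2), -180) = Add(Pow(Add(4, Pow(2, 2)), 2), -180) = Add(Pow(Add(4, 4), 2), -180) = Add(Pow(8, 2), -180) = Add(64, -180) = -116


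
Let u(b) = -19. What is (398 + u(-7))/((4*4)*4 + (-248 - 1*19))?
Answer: -379/203 ≈ -1.8670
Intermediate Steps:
(398 + u(-7))/((4*4)*4 + (-248 - 1*19)) = (398 - 19)/((4*4)*4 + (-248 - 1*19)) = 379/(16*4 + (-248 - 19)) = 379/(64 - 267) = 379/(-203) = 379*(-1/203) = -379/203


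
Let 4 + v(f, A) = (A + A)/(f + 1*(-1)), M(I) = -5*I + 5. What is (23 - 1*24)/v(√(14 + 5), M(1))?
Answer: ¼ ≈ 0.25000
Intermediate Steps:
M(I) = 5 - 5*I
v(f, A) = -4 + 2*A/(-1 + f) (v(f, A) = -4 + (A + A)/(f + 1*(-1)) = -4 + (2*A)/(f - 1) = -4 + (2*A)/(-1 + f) = -4 + 2*A/(-1 + f))
(23 - 1*24)/v(√(14 + 5), M(1)) = (23 - 1*24)/((2*(2 + (5 - 5*1) - 2*√(14 + 5))/(-1 + √(14 + 5)))) = (23 - 24)/((2*(2 + (5 - 5) - 2*√19)/(-1 + √19))) = -1/(2*(2 + 0 - 2*√19)/(-1 + √19)) = -1/(2*(2 - 2*√19)/(-1 + √19)) = -(-1 + √19)/(2*(2 - 2*√19))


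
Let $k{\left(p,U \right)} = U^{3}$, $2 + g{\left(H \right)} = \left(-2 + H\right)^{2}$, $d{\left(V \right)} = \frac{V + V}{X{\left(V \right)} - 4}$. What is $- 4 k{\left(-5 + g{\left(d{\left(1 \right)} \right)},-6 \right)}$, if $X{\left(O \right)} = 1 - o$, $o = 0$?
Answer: $864$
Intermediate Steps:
$X{\left(O \right)} = 1$ ($X{\left(O \right)} = 1 - 0 = 1 + 0 = 1$)
$d{\left(V \right)} = - \frac{2 V}{3}$ ($d{\left(V \right)} = \frac{V + V}{1 - 4} = \frac{2 V}{-3} = 2 V \left(- \frac{1}{3}\right) = - \frac{2 V}{3}$)
$g{\left(H \right)} = -2 + \left(-2 + H\right)^{2}$
$- 4 k{\left(-5 + g{\left(d{\left(1 \right)} \right)},-6 \right)} = - 4 \left(-6\right)^{3} = \left(-4\right) \left(-216\right) = 864$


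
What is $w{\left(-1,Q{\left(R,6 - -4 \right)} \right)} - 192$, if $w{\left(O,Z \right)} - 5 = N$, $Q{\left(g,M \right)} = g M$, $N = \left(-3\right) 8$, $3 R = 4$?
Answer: $-211$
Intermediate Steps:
$R = \frac{4}{3}$ ($R = \frac{1}{3} \cdot 4 = \frac{4}{3} \approx 1.3333$)
$N = -24$
$Q{\left(g,M \right)} = M g$
$w{\left(O,Z \right)} = -19$ ($w{\left(O,Z \right)} = 5 - 24 = -19$)
$w{\left(-1,Q{\left(R,6 - -4 \right)} \right)} - 192 = -19 - 192 = -211$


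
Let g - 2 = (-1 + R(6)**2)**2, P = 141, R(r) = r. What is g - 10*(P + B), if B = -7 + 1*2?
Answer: -133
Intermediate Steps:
B = -5 (B = -7 + 2 = -5)
g = 1227 (g = 2 + (-1 + 6**2)**2 = 2 + (-1 + 36)**2 = 2 + 35**2 = 2 + 1225 = 1227)
g - 10*(P + B) = 1227 - 10*(141 - 5) = 1227 - 10*136 = 1227 - 1*1360 = 1227 - 1360 = -133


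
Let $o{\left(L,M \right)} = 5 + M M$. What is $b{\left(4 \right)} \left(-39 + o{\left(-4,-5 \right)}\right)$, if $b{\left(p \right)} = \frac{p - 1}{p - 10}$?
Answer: $\frac{9}{2} \approx 4.5$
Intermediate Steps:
$o{\left(L,M \right)} = 5 + M^{2}$
$b{\left(p \right)} = \frac{-1 + p}{-10 + p}$
$b{\left(4 \right)} \left(-39 + o{\left(-4,-5 \right)}\right) = \frac{-1 + 4}{-10 + 4} \left(-39 + \left(5 + \left(-5\right)^{2}\right)\right) = \frac{1}{-6} \cdot 3 \left(-39 + \left(5 + 25\right)\right) = \left(- \frac{1}{6}\right) 3 \left(-39 + 30\right) = \left(- \frac{1}{2}\right) \left(-9\right) = \frac{9}{2}$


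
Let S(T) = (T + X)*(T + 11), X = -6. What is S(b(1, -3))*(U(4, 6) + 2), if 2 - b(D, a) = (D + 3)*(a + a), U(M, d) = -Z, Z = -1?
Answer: 2220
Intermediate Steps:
U(M, d) = 1 (U(M, d) = -1*(-1) = 1)
b(D, a) = 2 - 2*a*(3 + D) (b(D, a) = 2 - (D + 3)*(a + a) = 2 - (3 + D)*2*a = 2 - 2*a*(3 + D))
S(T) = (-6 + T)*(11 + T) (S(T) = (T - 6)*(T + 11) = (-6 + T)*(11 + T))
S(b(1, -3))*(U(4, 6) + 2) = (-66 + (2 - 6*(-3) - 2*1*(-3))² + 5*(2 - 6*(-3) - 2*1*(-3)))*(1 + 2) = (-66 + (2 + 18 + 6)² + 5*(2 + 18 + 6))*3 = (-66 + 26² + 5*26)*3 = (-66 + 676 + 130)*3 = 740*3 = 2220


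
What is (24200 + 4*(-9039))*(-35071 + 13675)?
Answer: 255810576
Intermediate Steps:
(24200 + 4*(-9039))*(-35071 + 13675) = (24200 - 36156)*(-21396) = -11956*(-21396) = 255810576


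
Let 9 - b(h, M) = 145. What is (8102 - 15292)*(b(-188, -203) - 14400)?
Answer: 104513840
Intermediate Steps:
b(h, M) = -136 (b(h, M) = 9 - 1*145 = 9 - 145 = -136)
(8102 - 15292)*(b(-188, -203) - 14400) = (8102 - 15292)*(-136 - 14400) = -7190*(-14536) = 104513840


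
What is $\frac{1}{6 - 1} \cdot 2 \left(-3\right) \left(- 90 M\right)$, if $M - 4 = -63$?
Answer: $-6372$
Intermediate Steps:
$M = -59$ ($M = 4 - 63 = -59$)
$\frac{1}{6 - 1} \cdot 2 \left(-3\right) \left(- 90 M\right) = \frac{1}{6 - 1} \cdot 2 \left(-3\right) \left(\left(-90\right) \left(-59\right)\right) = \frac{1}{5} \cdot 2 \left(-3\right) 5310 = \frac{2}{5} \left(-3\right) 5310 = \left(- \frac{6}{5}\right) 5310 = -6372$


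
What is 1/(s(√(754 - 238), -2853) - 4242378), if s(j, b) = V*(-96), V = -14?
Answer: -1/4241034 ≈ -2.3579e-7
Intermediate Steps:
s(j, b) = 1344 (s(j, b) = -14*(-96) = 1344)
1/(s(√(754 - 238), -2853) - 4242378) = 1/(1344 - 4242378) = 1/(-4241034) = -1/4241034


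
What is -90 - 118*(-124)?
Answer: 14542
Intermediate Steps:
-90 - 118*(-124) = -90 + 14632 = 14542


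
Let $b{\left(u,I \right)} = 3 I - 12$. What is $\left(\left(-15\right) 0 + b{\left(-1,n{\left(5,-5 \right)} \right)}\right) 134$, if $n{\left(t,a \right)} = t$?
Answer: $402$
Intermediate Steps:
$b{\left(u,I \right)} = -12 + 3 I$
$\left(\left(-15\right) 0 + b{\left(-1,n{\left(5,-5 \right)} \right)}\right) 134 = \left(\left(-15\right) 0 + \left(-12 + 3 \cdot 5\right)\right) 134 = \left(0 + \left(-12 + 15\right)\right) 134 = \left(0 + 3\right) 134 = 3 \cdot 134 = 402$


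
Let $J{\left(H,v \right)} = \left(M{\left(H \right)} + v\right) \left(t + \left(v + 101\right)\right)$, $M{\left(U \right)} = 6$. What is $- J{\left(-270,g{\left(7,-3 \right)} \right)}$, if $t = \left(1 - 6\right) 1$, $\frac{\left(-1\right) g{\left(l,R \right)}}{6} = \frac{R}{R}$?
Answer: $0$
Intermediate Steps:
$g{\left(l,R \right)} = -6$ ($g{\left(l,R \right)} = - 6 \frac{R}{R} = \left(-6\right) 1 = -6$)
$t = -5$ ($t = \left(-5\right) 1 = -5$)
$J{\left(H,v \right)} = \left(6 + v\right) \left(96 + v\right)$ ($J{\left(H,v \right)} = \left(6 + v\right) \left(-5 + \left(v + 101\right)\right) = \left(6 + v\right) \left(-5 + \left(101 + v\right)\right) = \left(6 + v\right) \left(96 + v\right)$)
$- J{\left(-270,g{\left(7,-3 \right)} \right)} = - (576 + \left(-6\right)^{2} + 102 \left(-6\right)) = - (576 + 36 - 612) = \left(-1\right) 0 = 0$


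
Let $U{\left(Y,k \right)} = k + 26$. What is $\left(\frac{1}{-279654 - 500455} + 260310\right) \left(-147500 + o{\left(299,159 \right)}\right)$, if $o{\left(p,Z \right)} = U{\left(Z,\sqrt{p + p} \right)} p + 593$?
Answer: $- \frac{28253762489784937}{780109} + \frac{60717981962911 \sqrt{598}}{780109} \approx -3.4314 \cdot 10^{10}$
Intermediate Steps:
$U{\left(Y,k \right)} = 26 + k$
$o{\left(p,Z \right)} = 593 + p \left(26 + \sqrt{2} \sqrt{p}\right)$ ($o{\left(p,Z \right)} = \left(26 + \sqrt{p + p}\right) p + 593 = \left(26 + \sqrt{2 p}\right) p + 593 = \left(26 + \sqrt{2} \sqrt{p}\right) p + 593 = p \left(26 + \sqrt{2} \sqrt{p}\right) + 593 = 593 + p \left(26 + \sqrt{2} \sqrt{p}\right)$)
$\left(\frac{1}{-279654 - 500455} + 260310\right) \left(-147500 + o{\left(299,159 \right)}\right) = \left(\frac{1}{-279654 - 500455} + 260310\right) \left(-147500 + \left(593 + 299 \left(26 + \sqrt{2} \sqrt{299}\right)\right)\right) = \left(\frac{1}{-780109} + 260310\right) \left(-147500 + \left(593 + 299 \left(26 + \sqrt{598}\right)\right)\right) = \left(- \frac{1}{780109} + 260310\right) \left(-147500 + \left(593 + \left(7774 + 299 \sqrt{598}\right)\right)\right) = \frac{203070173789 \left(-147500 + \left(8367 + 299 \sqrt{598}\right)\right)}{780109} = \frac{203070173789 \left(-139133 + 299 \sqrt{598}\right)}{780109} = - \frac{28253762489784937}{780109} + \frac{60717981962911 \sqrt{598}}{780109}$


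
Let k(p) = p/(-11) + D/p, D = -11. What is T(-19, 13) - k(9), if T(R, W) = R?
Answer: -1679/99 ≈ -16.960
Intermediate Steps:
k(p) = -11/p - p/11 (k(p) = p/(-11) - 11/p = p*(-1/11) - 11/p = -p/11 - 11/p = -11/p - p/11)
T(-19, 13) - k(9) = -19 - (-11/9 - 1/11*9) = -19 - (-11*⅑ - 9/11) = -19 - (-11/9 - 9/11) = -19 - 1*(-202/99) = -19 + 202/99 = -1679/99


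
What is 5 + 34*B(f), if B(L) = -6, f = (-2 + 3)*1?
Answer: -199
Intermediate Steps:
f = 1 (f = 1*1 = 1)
5 + 34*B(f) = 5 + 34*(-6) = 5 - 204 = -199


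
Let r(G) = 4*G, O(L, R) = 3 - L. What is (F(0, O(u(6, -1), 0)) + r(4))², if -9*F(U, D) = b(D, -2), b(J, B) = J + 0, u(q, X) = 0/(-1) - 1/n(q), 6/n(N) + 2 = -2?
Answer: 180625/729 ≈ 247.77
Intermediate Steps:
n(N) = -3/2 (n(N) = 6/(-2 - 2) = 6/(-4) = 6*(-¼) = -3/2)
u(q, X) = ⅔ (u(q, X) = 0/(-1) - 1/(-3/2) = 0*(-1) - 1*(-⅔) = 0 + ⅔ = ⅔)
b(J, B) = J
F(U, D) = -D/9
(F(0, O(u(6, -1), 0)) + r(4))² = (-(3 - 1*⅔)/9 + 4*4)² = (-(3 - ⅔)/9 + 16)² = (-⅑*7/3 + 16)² = (-7/27 + 16)² = (425/27)² = 180625/729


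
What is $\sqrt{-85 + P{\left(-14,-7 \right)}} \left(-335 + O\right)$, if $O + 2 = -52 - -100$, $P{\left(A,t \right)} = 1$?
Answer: $- 578 i \sqrt{21} \approx - 2648.7 i$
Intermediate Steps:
$O = 46$ ($O = -2 - -48 = -2 + \left(-52 + 100\right) = -2 + 48 = 46$)
$\sqrt{-85 + P{\left(-14,-7 \right)}} \left(-335 + O\right) = \sqrt{-85 + 1} \left(-335 + 46\right) = \sqrt{-84} \left(-289\right) = 2 i \sqrt{21} \left(-289\right) = - 578 i \sqrt{21}$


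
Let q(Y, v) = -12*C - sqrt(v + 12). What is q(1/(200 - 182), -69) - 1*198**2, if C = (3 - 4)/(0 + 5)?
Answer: -196008/5 - I*sqrt(57) ≈ -39202.0 - 7.5498*I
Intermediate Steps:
C = -1/5 ≈ -0.20000
q(Y, v) = 12/5 - sqrt(12 + v) (q(Y, v) = -12*(-1/5) - sqrt(v + 12) = 12/5 - sqrt(12 + v))
q(1/(200 - 182), -69) - 1*198**2 = (12/5 - sqrt(12 - 69)) - 1*198**2 = (12/5 - sqrt(-57)) - 1*39204 = (12/5 - I*sqrt(57)) - 39204 = -196008/5 - I*sqrt(57)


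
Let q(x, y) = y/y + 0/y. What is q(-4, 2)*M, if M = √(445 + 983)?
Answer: 2*√357 ≈ 37.789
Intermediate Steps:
q(x, y) = 1 (q(x, y) = 1 + 0 = 1)
M = 2*√357 (M = √1428 = 2*√357 ≈ 37.789)
q(-4, 2)*M = 1*(2*√357) = 2*√357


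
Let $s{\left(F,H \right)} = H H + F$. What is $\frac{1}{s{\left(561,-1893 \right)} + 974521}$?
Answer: $\frac{1}{4558531} \approx 2.1937 \cdot 10^{-7}$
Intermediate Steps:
$s{\left(F,H \right)} = F + H^{2}$ ($s{\left(F,H \right)} = H^{2} + F = F + H^{2}$)
$\frac{1}{s{\left(561,-1893 \right)} + 974521} = \frac{1}{\left(561 + \left(-1893\right)^{2}\right) + 974521} = \frac{1}{\left(561 + 3583449\right) + 974521} = \frac{1}{3584010 + 974521} = \frac{1}{4558531}$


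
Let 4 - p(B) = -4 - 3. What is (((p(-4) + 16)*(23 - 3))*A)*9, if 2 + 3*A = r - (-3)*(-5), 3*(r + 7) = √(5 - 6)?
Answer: -38880 + 540*I ≈ -38880.0 + 540.0*I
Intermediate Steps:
r = -7 + I/3 (r = -7 + √(5 - 6)/3 = -7 + √(-1)/3 = -7 + I/3 ≈ -7.0 + 0.33333*I)
A = -8 + I/9 (A = -⅔ + ((-7 + I/3) - (-3)*(-5))/3 = -⅔ + ((-7 + I/3) - 1*15)/3 = -⅔ + ((-7 + I/3) - 15)/3 = -⅔ + (-22 + I/3)/3 = -⅔ + (-22/3 + I/9) = -8 + I/9 ≈ -8.0 + 0.11111*I)
p(B) = 11 (p(B) = 4 - (-4 - 3) = 4 - 1*(-7) = 4 + 7 = 11)
(((p(-4) + 16)*(23 - 3))*A)*9 = (((11 + 16)*(23 - 3))*(-8 + I/9))*9 = ((27*20)*(-8 + I/9))*9 = (540*(-8 + I/9))*9 = (-4320 + 60*I)*9 = -38880 + 540*I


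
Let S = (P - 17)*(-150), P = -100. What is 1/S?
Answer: 1/17550 ≈ 5.6980e-5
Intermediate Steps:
S = 17550 (S = (-100 - 17)*(-150) = -117*(-150) = 17550)
1/S = 1/17550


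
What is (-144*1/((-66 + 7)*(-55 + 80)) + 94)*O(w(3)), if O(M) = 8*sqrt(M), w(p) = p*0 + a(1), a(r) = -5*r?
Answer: 1110352*I*sqrt(5)/1475 ≈ 1683.3*I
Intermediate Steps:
w(p) = -5 (w(p) = p*0 - 5*1 = 0 - 5 = -5)
(-144*1/((-66 + 7)*(-55 + 80)) + 94)*O(w(3)) = (-144*1/((-66 + 7)*(-55 + 80)) + 94)*(8*sqrt(-5)) = (-144/((-59*25)) + 94)*(8*(I*sqrt(5))) = (-144/(-1475) + 94)*(8*I*sqrt(5)) = (-144*(-1/1475) + 94)*(8*I*sqrt(5)) = (144/1475 + 94)*(8*I*sqrt(5)) = 138794*(8*I*sqrt(5))/1475 = 1110352*I*sqrt(5)/1475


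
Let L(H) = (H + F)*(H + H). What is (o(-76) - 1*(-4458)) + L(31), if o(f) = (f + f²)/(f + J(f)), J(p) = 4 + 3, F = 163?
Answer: 377278/23 ≈ 16403.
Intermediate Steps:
L(H) = 2*H*(163 + H) (L(H) = (H + 163)*(H + H) = (163 + H)*(2*H) = 2*H*(163 + H))
J(p) = 7
o(f) = (f + f²)/(7 + f) (o(f) = (f + f²)/(f + 7) = (f + f²)/(7 + f))
(o(-76) - 1*(-4458)) + L(31) = (-76*(1 - 76)/(7 - 76) - 1*(-4458)) + 2*31*(163 + 31) = (-76*(-75)/(-69) + 4458) + 2*31*194 = (-76*(-1/69)*(-75) + 4458) + 12028 = (-1900/23 + 4458) + 12028 = 100634/23 + 12028 = 377278/23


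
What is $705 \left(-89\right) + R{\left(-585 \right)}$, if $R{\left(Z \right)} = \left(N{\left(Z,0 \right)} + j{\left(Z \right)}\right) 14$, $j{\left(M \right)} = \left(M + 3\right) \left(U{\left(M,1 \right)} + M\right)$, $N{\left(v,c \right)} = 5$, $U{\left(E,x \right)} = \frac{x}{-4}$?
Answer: $4705942$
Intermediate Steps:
$U{\left(E,x \right)} = - \frac{x}{4}$ ($U{\left(E,x \right)} = x \left(- \frac{1}{4}\right) = - \frac{x}{4}$)
$j{\left(M \right)} = \left(3 + M\right) \left(- \frac{1}{4} + M\right)$ ($j{\left(M \right)} = \left(M + 3\right) \left(\left(- \frac{1}{4}\right) 1 + M\right) = \left(3 + M\right) \left(- \frac{1}{4} + M\right)$)
$R{\left(Z \right)} = \frac{119}{2} + 14 Z^{2} + \frac{77 Z}{2}$ ($R{\left(Z \right)} = \left(5 + \left(- \frac{3}{4} + Z^{2} + \frac{11 Z}{4}\right)\right) 14 = \left(\frac{17}{4} + Z^{2} + \frac{11 Z}{4}\right) 14 = \frac{119}{2} + 14 Z^{2} + \frac{77 Z}{2}$)
$705 \left(-89\right) + R{\left(-585 \right)} = 705 \left(-89\right) + \left(\frac{119}{2} + 14 \left(-585\right)^{2} + \frac{77}{2} \left(-585\right)\right) = -62745 + \left(\frac{119}{2} + 14 \cdot 342225 - \frac{45045}{2}\right) = -62745 + \left(\frac{119}{2} + 4791150 - \frac{45045}{2}\right) = -62745 + 4768687 = 4705942$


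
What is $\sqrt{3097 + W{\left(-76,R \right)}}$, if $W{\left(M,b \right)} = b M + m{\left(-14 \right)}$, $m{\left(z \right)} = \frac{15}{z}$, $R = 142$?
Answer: $\frac{i \sqrt{1508430}}{14} \approx 87.727 i$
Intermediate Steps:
$W{\left(M,b \right)} = - \frac{15}{14} + M b$ ($W{\left(M,b \right)} = b M + \frac{15}{-14} = M b + 15 \left(- \frac{1}{14}\right) = M b - \frac{15}{14} = - \frac{15}{14} + M b$)
$\sqrt{3097 + W{\left(-76,R \right)}} = \sqrt{3097 - \frac{151103}{14}} = \sqrt{- \frac{107745}{14}} = \frac{i \sqrt{1508430}}{14}$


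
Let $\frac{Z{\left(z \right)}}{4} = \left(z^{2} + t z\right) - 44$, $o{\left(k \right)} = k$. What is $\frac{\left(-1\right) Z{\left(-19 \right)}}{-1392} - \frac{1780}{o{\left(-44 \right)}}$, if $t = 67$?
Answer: $\frac{36086}{957} \approx 37.707$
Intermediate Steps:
$Z{\left(z \right)} = -176 + 4 z^{2} + 268 z$ ($Z{\left(z \right)} = 4 \left(\left(z^{2} + 67 z\right) - 44\right) = 4 \left(-44 + z^{2} + 67 z\right) = -176 + 4 z^{2} + 268 z$)
$\frac{\left(-1\right) Z{\left(-19 \right)}}{-1392} - \frac{1780}{o{\left(-44 \right)}} = \frac{\left(-1\right) \left(-176 + 4 \left(-19\right)^{2} + 268 \left(-19\right)\right)}{-1392} - \frac{1780}{-44} = - (-176 + 4 \cdot 361 - 5092) \left(- \frac{1}{1392}\right) - - \frac{445}{11} = - (-176 + 1444 - 5092) \left(- \frac{1}{1392}\right) + \frac{445}{11} = \left(-1\right) \left(-3824\right) \left(- \frac{1}{1392}\right) + \frac{445}{11} = 3824 \left(- \frac{1}{1392}\right) + \frac{445}{11} = - \frac{239}{87} + \frac{445}{11} = \frac{36086}{957}$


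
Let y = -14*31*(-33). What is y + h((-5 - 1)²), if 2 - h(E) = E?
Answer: 14288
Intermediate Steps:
y = 14322 (y = -434*(-33) = 14322)
h(E) = 2 - E
y + h((-5 - 1)²) = 14322 + (2 - (-5 - 1)²) = 14322 + (2 - 1*(-6)²) = 14322 + (2 - 1*36) = 14322 + (2 - 36) = 14322 - 34 = 14288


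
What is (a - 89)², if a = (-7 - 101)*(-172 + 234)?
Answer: 46036225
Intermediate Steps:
a = -6696 (a = -108*62 = -6696)
(a - 89)² = (-6696 - 89)² = (-6785)² = 46036225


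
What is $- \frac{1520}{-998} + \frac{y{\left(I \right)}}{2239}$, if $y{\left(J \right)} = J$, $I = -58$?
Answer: $\frac{1672698}{1117261} \approx 1.4971$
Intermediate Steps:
$- \frac{1520}{-998} + \frac{y{\left(I \right)}}{2239} = - \frac{1520}{-998} - \frac{58}{2239} = \left(-1520\right) \left(- \frac{1}{998}\right) - \frac{58}{2239} = \frac{760}{499} - \frac{58}{2239} = \frac{1672698}{1117261}$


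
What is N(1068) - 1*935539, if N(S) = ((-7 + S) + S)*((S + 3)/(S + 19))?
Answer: -1014650734/1087 ≈ -9.3344e+5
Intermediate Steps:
N(S) = (-7 + 2*S)*(3 + S)/(19 + S) (N(S) = (-7 + 2*S)*((3 + S)/(19 + S)) = (-7 + 2*S)*(3 + S)/(19 + S))
N(1068) - 1*935539 = (-21 - 1*1068 + 2*1068²)/(19 + 1068) - 1*935539 = (-21 - 1068 + 2*1140624)/1087 - 935539 = (-21 - 1068 + 2281248)/1087 - 935539 = (1/1087)*2280159 - 935539 = 2280159/1087 - 935539 = -1014650734/1087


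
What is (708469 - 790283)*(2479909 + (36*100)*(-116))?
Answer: -168725748526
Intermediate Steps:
(708469 - 790283)*(2479909 + (36*100)*(-116)) = -81814*(2479909 + 3600*(-116)) = -81814*(2479909 - 417600) = -81814*2062309 = -168725748526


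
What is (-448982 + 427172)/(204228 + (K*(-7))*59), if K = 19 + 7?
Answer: -2181/19349 ≈ -0.11272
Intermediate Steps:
K = 26
(-448982 + 427172)/(204228 + (K*(-7))*59) = (-448982 + 427172)/(204228 + (26*(-7))*59) = -21810/(204228 - 182*59) = -21810/(204228 - 10738) = -21810/193490 = -21810*1/193490 = -2181/19349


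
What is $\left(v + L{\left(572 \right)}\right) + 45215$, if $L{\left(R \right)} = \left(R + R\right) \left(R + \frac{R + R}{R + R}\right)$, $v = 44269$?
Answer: $744996$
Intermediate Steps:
$L{\left(R \right)} = 2 R \left(1 + R\right)$ ($L{\left(R \right)} = 2 R \left(R + \frac{2 R}{2 R}\right) = 2 R \left(R + 2 R \frac{1}{2 R}\right) = 2 R \left(R + 1\right) = 2 R \left(1 + R\right)$)
$\left(v + L{\left(572 \right)}\right) + 45215 = \left(44269 + 2 \cdot 572 \left(1 + 572\right)\right) + 45215 = \left(44269 + 2 \cdot 572 \cdot 573\right) + 45215 = \left(44269 + 655512\right) + 45215 = 699781 + 45215 = 744996$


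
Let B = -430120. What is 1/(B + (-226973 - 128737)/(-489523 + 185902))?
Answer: -101207/43531036270 ≈ -2.3249e-6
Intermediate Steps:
1/(B + (-226973 - 128737)/(-489523 + 185902)) = 1/(-430120 + (-226973 - 128737)/(-489523 + 185902)) = 1/(-430120 - 355710/(-303621)) = 1/(-430120 - 355710*(-1/303621)) = 1/(-430120 + 118570/101207) = 1/(-43531036270/101207) = -101207/43531036270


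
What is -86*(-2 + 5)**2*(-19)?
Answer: 14706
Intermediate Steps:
-86*(-2 + 5)**2*(-19) = -86*3**2*(-19) = -86*9*(-19) = -774*(-19) = 14706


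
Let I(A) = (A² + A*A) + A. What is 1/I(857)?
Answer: 1/1469755 ≈ 6.8039e-7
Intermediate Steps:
I(A) = A + 2*A² (I(A) = (A² + A²) + A = 2*A² + A = A + 2*A²)
1/I(857) = 1/(857*(1 + 2*857)) = 1/(857*(1 + 1714)) = 1/(857*1715) = 1/1469755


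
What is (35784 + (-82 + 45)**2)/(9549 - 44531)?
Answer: -37153/34982 ≈ -1.0621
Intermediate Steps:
(35784 + (-82 + 45)**2)/(9549 - 44531) = (35784 + (-37)**2)/(-34982) = (35784 + 1369)*(-1/34982) = 37153*(-1/34982) = -37153/34982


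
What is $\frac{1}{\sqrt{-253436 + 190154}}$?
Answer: $- \frac{i \sqrt{63282}}{63282} \approx - 0.0039752 i$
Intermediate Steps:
$\frac{1}{\sqrt{-253436 + 190154}} = \frac{1}{\sqrt{-63282}} = \frac{1}{i \sqrt{63282}} = - \frac{i \sqrt{63282}}{63282}$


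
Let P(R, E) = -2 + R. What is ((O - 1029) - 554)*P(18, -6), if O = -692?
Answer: -36400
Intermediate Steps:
((O - 1029) - 554)*P(18, -6) = ((-692 - 1029) - 554)*(-2 + 18) = (-1721 - 554)*16 = -2275*16 = -36400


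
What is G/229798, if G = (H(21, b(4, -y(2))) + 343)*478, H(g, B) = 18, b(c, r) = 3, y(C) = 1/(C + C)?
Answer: 86279/114899 ≈ 0.75091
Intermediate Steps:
y(C) = 1/(2*C)
G = 172558 (G = (18 + 343)*478 = 361*478 = 172558)
G/229798 = 172558/229798 = 172558*(1/229798) = 86279/114899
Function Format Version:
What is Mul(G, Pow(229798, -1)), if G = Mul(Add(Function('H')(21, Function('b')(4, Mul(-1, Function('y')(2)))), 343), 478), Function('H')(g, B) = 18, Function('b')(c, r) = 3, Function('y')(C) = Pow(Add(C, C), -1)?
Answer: Rational(86279, 114899) ≈ 0.75091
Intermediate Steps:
Function('y')(C) = Mul(Rational(1, 2), Pow(C, -1)) (Function('y')(C) = Pow(Mul(2, C), -1) = Mul(Rational(1, 2), Pow(C, -1)))
G = 172558 (G = Mul(Add(18, 343), 478) = Mul(361, 478) = 172558)
Mul(G, Pow(229798, -1)) = Mul(172558, Pow(229798, -1)) = Mul(172558, Rational(1, 229798)) = Rational(86279, 114899)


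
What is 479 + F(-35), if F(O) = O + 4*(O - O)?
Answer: 444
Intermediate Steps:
F(O) = O (F(O) = O + 4*0 = O + 0 = O)
479 + F(-35) = 479 - 35 = 444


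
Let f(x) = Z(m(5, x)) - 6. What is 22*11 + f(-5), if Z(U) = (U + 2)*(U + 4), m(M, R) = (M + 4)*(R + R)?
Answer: 7804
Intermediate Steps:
m(M, R) = 2*R*(4 + M) (m(M, R) = (4 + M)*(2*R) = 2*R*(4 + M))
Z(U) = (2 + U)*(4 + U)
f(x) = 2 + 108*x + 324*x² (f(x) = (8 + (2*x*(4 + 5))² + 6*(2*x*(4 + 5))) - 6 = (8 + (2*x*9)² + 6*(2*x*9)) - 6 = (8 + (18*x)² + 6*(18*x)) - 6 = (8 + 324*x² + 108*x) - 6 = (8 + 108*x + 324*x²) - 6 = 2 + 108*x + 324*x²)
22*11 + f(-5) = 22*11 + (2 + 108*(-5) + 324*(-5)²) = 242 + (2 - 540 + 324*25) = 242 + (2 - 540 + 8100) = 242 + 7562 = 7804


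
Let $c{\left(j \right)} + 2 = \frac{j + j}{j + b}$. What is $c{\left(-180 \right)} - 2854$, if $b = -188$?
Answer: $- \frac{131331}{46} \approx -2855.0$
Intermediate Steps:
$c{\left(j \right)} = -2 + \frac{2 j}{-188 + j}$ ($c{\left(j \right)} = -2 + \frac{j + j}{j - 188} = -2 + \frac{2 j}{-188 + j}$)
$c{\left(-180 \right)} - 2854 = \frac{376}{-188 - 180} - 2854 = \frac{376}{-368} - 2854 = 376 \left(- \frac{1}{368}\right) - 2854 = - \frac{47}{46} - 2854 = - \frac{131331}{46}$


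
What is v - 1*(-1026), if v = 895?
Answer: 1921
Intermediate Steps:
v - 1*(-1026) = 895 - 1*(-1026) = 895 + 1026 = 1921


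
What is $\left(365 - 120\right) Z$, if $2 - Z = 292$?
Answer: $-71050$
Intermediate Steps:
$Z = -290$ ($Z = 2 - 292 = -290$)
$\left(365 - 120\right) Z = \left(365 - 120\right) \left(-290\right) = 245 \left(-290\right) = -71050$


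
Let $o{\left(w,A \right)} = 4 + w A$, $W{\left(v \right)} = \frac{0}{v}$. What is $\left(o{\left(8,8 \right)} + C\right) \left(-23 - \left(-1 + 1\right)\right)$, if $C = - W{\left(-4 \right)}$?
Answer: $-1564$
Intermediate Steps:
$W{\left(v \right)} = 0$
$o{\left(w,A \right)} = 4 + A w$
$C = 0$ ($C = \left(-1\right) 0 = 0$)
$\left(o{\left(8,8 \right)} + C\right) \left(-23 - \left(-1 + 1\right)\right) = \left(\left(4 + 8 \cdot 8\right) + 0\right) \left(-23 - \left(-1 + 1\right)\right) = \left(\left(4 + 64\right) + 0\right) \left(-23 - 0\right) = \left(68 + 0\right) \left(-23 + 0\right) = 68 \left(-23\right) = -1564$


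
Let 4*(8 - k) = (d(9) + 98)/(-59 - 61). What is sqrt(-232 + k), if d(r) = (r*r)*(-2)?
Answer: 41*I*sqrt(30)/15 ≈ 14.971*I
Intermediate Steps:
d(r) = -2*r**2 (d(r) = r**2*(-2) = -2*r**2)
k = 118/15 (k = 8 - (-2*9**2 + 98)/(4*(-59 - 61)) = 8 - (-2*81 + 98)/(4*(-120)) = 8 - (-162 + 98)*(-1)/(4*120) = 8 - (-16)*(-1)/120 = 8 - 1/4*8/15 = 8 - 2/15 = 118/15 ≈ 7.8667)
sqrt(-232 + k) = sqrt(-232 + 118/15) = sqrt(-3362/15) = 41*I*sqrt(30)/15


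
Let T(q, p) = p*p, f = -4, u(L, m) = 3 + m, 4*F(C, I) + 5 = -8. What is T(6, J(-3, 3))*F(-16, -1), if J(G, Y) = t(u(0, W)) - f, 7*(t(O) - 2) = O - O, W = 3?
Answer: -117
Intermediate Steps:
F(C, I) = -13/4 (F(C, I) = -5/4 + (¼)*(-8) = -5/4 - 2 = -13/4)
t(O) = 2 (t(O) = 2 + (O - O)/7 = 2 + (⅐)*0 = 2 + 0 = 2)
J(G, Y) = 6 (J(G, Y) = 2 - 1*(-4) = 2 + 4 = 6)
T(q, p) = p²
T(6, J(-3, 3))*F(-16, -1) = 6²*(-13/4) = 36*(-13/4) = -117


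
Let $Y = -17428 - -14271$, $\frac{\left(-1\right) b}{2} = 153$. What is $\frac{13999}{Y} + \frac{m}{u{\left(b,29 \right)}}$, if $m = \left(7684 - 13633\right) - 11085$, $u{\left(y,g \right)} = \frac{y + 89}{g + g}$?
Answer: $\frac{63591629}{13981} \approx 4548.4$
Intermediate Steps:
$b = -306$ ($b = \left(-2\right) 153 = -306$)
$u{\left(y,g \right)} = \frac{89 + y}{2 g}$
$Y = -3157$ ($Y = -17428 + 14271 = -3157$)
$m = -17034$ ($m = -5949 - 11085 = -17034$)
$\frac{13999}{Y} + \frac{m}{u{\left(b,29 \right)}} = \frac{13999}{-3157} - \frac{17034}{\frac{1}{2} \cdot \frac{1}{29} \left(89 - 306\right)} = 13999 \left(- \frac{1}{3157}\right) - \frac{17034}{\frac{1}{2} \cdot \frac{1}{29} \left(-217\right)} = - \frac{13999}{3157} - \frac{17034}{- \frac{217}{58}} = - \frac{13999}{3157} - - \frac{987972}{217} = - \frac{13999}{3157} + \frac{987972}{217} = \frac{63591629}{13981}$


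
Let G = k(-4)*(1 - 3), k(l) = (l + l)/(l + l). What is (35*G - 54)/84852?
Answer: -31/21213 ≈ -0.0014614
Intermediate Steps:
k(l) = 1 (k(l) = (2*l)/((2*l)) = (2*l)*(1/(2*l)) = 1)
G = -2 (G = 1*(1 - 3) = 1*(-2) = -2)
(35*G - 54)/84852 = (35*(-2) - 54)/84852 = (-70 - 54)*(1/84852) = -124*1/84852 = -31/21213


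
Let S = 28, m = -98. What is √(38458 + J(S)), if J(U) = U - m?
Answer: 2*√9646 ≈ 196.43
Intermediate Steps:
J(U) = 98 + U (J(U) = U - 1*(-98) = U + 98 = 98 + U)
√(38458 + J(S)) = √(38458 + (98 + 28)) = √(38458 + 126) = √38584 = 2*√9646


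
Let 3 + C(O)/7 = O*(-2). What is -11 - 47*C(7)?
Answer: 5582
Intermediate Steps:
C(O) = -21 - 14*O (C(O) = -21 + 7*(O*(-2)) = -21 + 7*(-2*O) = -21 - 14*O)
-11 - 47*C(7) = -11 - 47*(-21 - 14*7) = -11 - 47*(-21 - 98) = -11 - 47*(-119) = -11 + 5593 = 5582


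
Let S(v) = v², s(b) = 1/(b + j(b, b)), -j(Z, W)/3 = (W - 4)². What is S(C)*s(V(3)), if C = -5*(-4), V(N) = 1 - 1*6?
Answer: -50/31 ≈ -1.6129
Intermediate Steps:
V(N) = -5 (V(N) = 1 - 6 = -5)
C = 20
j(Z, W) = -3*(-4 + W)² (j(Z, W) = -3*(W - 4)² = -3*(-4 + W)²)
s(b) = 1/(b - 3*(-4 + b)²)
S(C)*s(V(3)) = 20²/(-5 - 3*(-4 - 5)²) = 400/(-5 - 3*(-9)²) = 400/(-5 - 3*81) = 400/(-5 - 243) = 400/(-248) = 400*(-1/248) = -50/31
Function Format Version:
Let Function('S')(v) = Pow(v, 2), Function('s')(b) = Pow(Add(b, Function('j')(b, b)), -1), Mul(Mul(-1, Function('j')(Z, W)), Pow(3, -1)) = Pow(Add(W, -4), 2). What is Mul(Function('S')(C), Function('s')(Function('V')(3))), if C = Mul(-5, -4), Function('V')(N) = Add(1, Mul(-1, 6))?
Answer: Rational(-50, 31) ≈ -1.6129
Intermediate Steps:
Function('V')(N) = -5 (Function('V')(N) = Add(1, -6) = -5)
C = 20
Function('j')(Z, W) = Mul(-3, Pow(Add(-4, W), 2)) (Function('j')(Z, W) = Mul(-3, Pow(Add(W, -4), 2)) = Mul(-3, Pow(Add(-4, W), 2)))
Function('s')(b) = Pow(Add(b, Mul(-3, Pow(Add(-4, b), 2))), -1)
Mul(Function('S')(C), Function('s')(Function('V')(3))) = Mul(Pow(20, 2), Pow(Add(-5, Mul(-3, Pow(Add(-4, -5), 2))), -1)) = Mul(400, Pow(Add(-5, Mul(-3, Pow(-9, 2))), -1)) = Mul(400, Pow(Add(-5, Mul(-3, 81)), -1)) = Mul(400, Pow(Add(-5, -243), -1)) = Mul(400, Pow(-248, -1)) = Mul(400, Rational(-1, 248)) = Rational(-50, 31)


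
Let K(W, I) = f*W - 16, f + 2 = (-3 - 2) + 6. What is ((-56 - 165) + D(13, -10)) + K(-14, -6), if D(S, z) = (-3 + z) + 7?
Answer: -229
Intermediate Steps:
D(S, z) = 4 + z
f = -1 (f = -2 + ((-3 - 2) + 6) = -2 + (-5 + 6) = -2 + 1 = -1)
K(W, I) = -16 - W (K(W, I) = -W - 16 = -16 - W)
((-56 - 165) + D(13, -10)) + K(-14, -6) = ((-56 - 165) + (4 - 10)) + (-16 - 1*(-14)) = (-221 - 6) + (-16 + 14) = -227 - 2 = -229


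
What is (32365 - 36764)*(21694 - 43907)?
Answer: 97714987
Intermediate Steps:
(32365 - 36764)*(21694 - 43907) = -4399*(-22213) = 97714987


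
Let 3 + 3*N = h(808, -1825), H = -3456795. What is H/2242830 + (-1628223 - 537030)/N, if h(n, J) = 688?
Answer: -971416737503/102422570 ≈ -9484.4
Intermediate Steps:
N = 685/3 (N = -1 + (1/3)*688 = -1 + 688/3 = 685/3 ≈ 228.33)
H/2242830 + (-1628223 - 537030)/N = -3456795/2242830 + (-1628223 - 537030)/(685/3) = -3456795*1/2242830 - 2165253*3/685 = -230453/149522 - 6495759/685 = -971416737503/102422570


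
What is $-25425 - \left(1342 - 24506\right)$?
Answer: $-2261$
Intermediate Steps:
$-25425 - \left(1342 - 24506\right) = -25425 - -23164 = -25425 + 23164 = -2261$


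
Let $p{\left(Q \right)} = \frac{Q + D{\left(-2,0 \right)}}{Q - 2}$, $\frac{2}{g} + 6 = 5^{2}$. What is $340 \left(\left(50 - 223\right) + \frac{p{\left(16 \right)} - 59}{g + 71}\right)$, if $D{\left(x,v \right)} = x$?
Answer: $- \frac{79840500}{1351} \approx -59097.0$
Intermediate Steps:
$g = \frac{2}{19}$ ($g = \frac{2}{-6 + 5^{2}} = \frac{2}{-6 + 25} = \frac{2}{19} \approx 0.10526$)
$p{\left(Q \right)} = 1$ ($p{\left(Q \right)} = \frac{Q - 2}{Q - 2} = \frac{-2 + Q}{-2 + Q} = 1$)
$340 \left(\left(50 - 223\right) + \frac{p{\left(16 \right)} - 59}{g + 71}\right) = 340 \left(\left(50 - 223\right) + \frac{1 - 59}{\frac{2}{19} + 71}\right) = 340 \left(-173 - \frac{58}{\frac{1351}{19}}\right) = 340 \left(-173 - \frac{1102}{1351}\right) = 340 \left(- \frac{234825}{1351}\right) = - \frac{79840500}{1351}$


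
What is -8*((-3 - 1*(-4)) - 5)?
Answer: 32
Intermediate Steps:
-8*((-3 - 1*(-4)) - 5) = -8*((-3 + 4) - 5) = -8*(1 - 5) = -8*(-4) = 32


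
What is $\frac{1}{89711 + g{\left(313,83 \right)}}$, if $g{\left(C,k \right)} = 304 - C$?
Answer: $\frac{1}{89702} \approx 1.1148 \cdot 10^{-5}$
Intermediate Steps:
$\frac{1}{89711 + g{\left(313,83 \right)}} = \frac{1}{89711 + \left(304 - 313\right)} = \frac{1}{89711 - 9} = \frac{1}{89702}$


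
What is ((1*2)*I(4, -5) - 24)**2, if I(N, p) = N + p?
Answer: 676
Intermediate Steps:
((1*2)*I(4, -5) - 24)**2 = ((1*2)*(4 - 5) - 24)**2 = (2*(-1) - 24)**2 = (-2 - 24)**2 = (-26)**2 = 676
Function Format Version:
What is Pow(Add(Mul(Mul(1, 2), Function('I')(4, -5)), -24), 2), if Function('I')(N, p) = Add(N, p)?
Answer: 676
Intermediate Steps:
Pow(Add(Mul(Mul(1, 2), Function('I')(4, -5)), -24), 2) = Pow(Add(Mul(Mul(1, 2), Add(4, -5)), -24), 2) = Pow(Add(Mul(2, -1), -24), 2) = Pow(Add(-2, -24), 2) = Pow(-26, 2) = 676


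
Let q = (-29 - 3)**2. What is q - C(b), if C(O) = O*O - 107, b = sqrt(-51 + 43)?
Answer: 1139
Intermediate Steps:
b = 2*I*sqrt(2) (b = sqrt(-8) = 2*I*sqrt(2) ≈ 2.8284*I)
q = 1024 (q = (-32)**2 = 1024)
C(O) = -107 + O**2 (C(O) = O**2 - 107 = -107 + O**2)
q - C(b) = 1024 - (-107 + (2*I*sqrt(2))**2) = 1024 - (-107 - 8) = 1024 - 1*(-115) = 1024 + 115 = 1139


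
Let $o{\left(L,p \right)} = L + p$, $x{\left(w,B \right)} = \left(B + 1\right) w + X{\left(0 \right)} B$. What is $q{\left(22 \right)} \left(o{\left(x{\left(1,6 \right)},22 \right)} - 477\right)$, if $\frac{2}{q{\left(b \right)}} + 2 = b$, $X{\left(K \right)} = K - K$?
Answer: $- \frac{224}{5} \approx -44.8$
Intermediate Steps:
$X{\left(K \right)} = 0$
$q{\left(b \right)} = \frac{2}{-2 + b}$
$x{\left(w,B \right)} = w \left(1 + B\right)$ ($x{\left(w,B \right)} = \left(B + 1\right) w + 0 B = \left(1 + B\right) w + 0 = w \left(1 + B\right) + 0 = w \left(1 + B\right)$)
$q{\left(22 \right)} \left(o{\left(x{\left(1,6 \right)},22 \right)} - 477\right) = \frac{2}{-2 + 22} \left(\left(1 \left(1 + 6\right) + 22\right) - 477\right) = \frac{2}{20} \left(\left(1 \cdot 7 + 22\right) - 477\right) = 2 \cdot \frac{1}{20} \left(\left(7 + 22\right) - 477\right) = \frac{29 - 477}{10} = \frac{1}{10} \left(-448\right) = - \frac{224}{5}$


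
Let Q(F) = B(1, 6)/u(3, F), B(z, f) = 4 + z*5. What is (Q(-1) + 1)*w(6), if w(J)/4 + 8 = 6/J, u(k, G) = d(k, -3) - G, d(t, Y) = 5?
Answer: -70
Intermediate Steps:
u(k, G) = 5 - G
B(z, f) = 4 + 5*z
Q(F) = 9/(5 - F) (Q(F) = (4 + 5*1)/(5 - F) = (4 + 5)/(5 - F) = 9/(5 - F))
w(J) = -32 + 24/J (w(J) = -32 + 4*(6/J) = -32 + 24/J)
(Q(-1) + 1)*w(6) = (-9/(-5 - 1) + 1)*(-32 + 24/6) = (-9/(-6) + 1)*(-32 + 24*(⅙)) = (-9*(-⅙) + 1)*(-32 + 4) = (3/2 + 1)*(-28) = (5/2)*(-28) = -70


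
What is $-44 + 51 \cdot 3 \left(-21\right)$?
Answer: $-3257$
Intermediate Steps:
$-44 + 51 \cdot 3 \left(-21\right) = -44 + 51 \left(-63\right) = -44 - 3213 = -3257$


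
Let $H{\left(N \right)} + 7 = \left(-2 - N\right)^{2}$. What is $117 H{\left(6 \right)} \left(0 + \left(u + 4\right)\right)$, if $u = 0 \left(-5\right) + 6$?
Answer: $66690$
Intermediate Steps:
$u = 6$ ($u = 0 + 6 = 6$)
$H{\left(N \right)} = -7 + \left(-2 - N\right)^{2}$
$117 H{\left(6 \right)} \left(0 + \left(u + 4\right)\right) = 117 \left(-7 + \left(2 + 6\right)^{2}\right) \left(0 + \left(6 + 4\right)\right) = 117 \left(-7 + 8^{2}\right) \left(0 + 10\right) = 117 \left(-7 + 64\right) 10 = 117 \cdot 57 \cdot 10 = 117 \cdot 570 = 66690$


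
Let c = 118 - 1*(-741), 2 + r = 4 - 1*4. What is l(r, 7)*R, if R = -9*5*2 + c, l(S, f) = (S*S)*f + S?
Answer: 19994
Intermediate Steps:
r = -2 (r = -2 + (4 - 1*4) = -2 + (4 - 4) = -2 + 0 = -2)
l(S, f) = S + f*S² (l(S, f) = S²*f + S = f*S² + S = S + f*S²)
c = 859 (c = 118 + 741 = 859)
R = 769 (R = -9*5*2 + 859 = -45*2 + 859 = -90 + 859 = 769)
l(r, 7)*R = -2*(1 - 2*7)*769 = -2*(1 - 14)*769 = -2*(-13)*769 = 26*769 = 19994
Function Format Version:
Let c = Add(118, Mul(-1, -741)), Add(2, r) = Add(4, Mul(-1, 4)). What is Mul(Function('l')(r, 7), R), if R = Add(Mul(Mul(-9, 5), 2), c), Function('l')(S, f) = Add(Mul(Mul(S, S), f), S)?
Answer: 19994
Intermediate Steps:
r = -2 (r = Add(-2, Add(4, Mul(-1, 4))) = Add(-2, Add(4, -4)) = Add(-2, 0) = -2)
Function('l')(S, f) = Add(S, Mul(f, Pow(S, 2))) (Function('l')(S, f) = Add(Mul(Pow(S, 2), f), S) = Add(Mul(f, Pow(S, 2)), S) = Add(S, Mul(f, Pow(S, 2))))
c = 859 (c = Add(118, 741) = 859)
R = 769 (R = Add(Mul(Mul(-9, 5), 2), 859) = Add(Mul(-45, 2), 859) = Add(-90, 859) = 769)
Mul(Function('l')(r, 7), R) = Mul(Mul(-2, Add(1, Mul(-2, 7))), 769) = Mul(Mul(-2, Add(1, -14)), 769) = Mul(Mul(-2, -13), 769) = Mul(26, 769) = 19994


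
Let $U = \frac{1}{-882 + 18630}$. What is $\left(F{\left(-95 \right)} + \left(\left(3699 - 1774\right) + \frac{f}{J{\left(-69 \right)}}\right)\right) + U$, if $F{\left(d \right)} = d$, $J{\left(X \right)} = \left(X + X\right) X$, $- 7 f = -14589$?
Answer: $\frac{120283532977}{65720844} \approx 1830.2$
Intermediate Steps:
$f = \frac{14589}{7}$ ($f = \left(- \frac{1}{7}\right) \left(-14589\right) = \frac{14589}{7} \approx 2084.1$)
$J{\left(X \right)} = 2 X^{2}$ ($J{\left(X \right)} = 2 X X = 2 X^{2}$)
$U = \frac{1}{17748} \approx 5.6344 \cdot 10^{-5}$
$\left(F{\left(-95 \right)} + \left(\left(3699 - 1774\right) + \frac{f}{J{\left(-69 \right)}}\right)\right) + U = \left(-95 + \left(\left(3699 - 1774\right) + \frac{14589}{7 \cdot 2 \left(-69\right)^{2}}\right)\right) + \frac{1}{17748} = \left(-95 + \left(1925 + \frac{14589}{7 \cdot 2 \cdot 4761}\right)\right) + \frac{1}{17748} = \left(-95 + \left(1925 + \frac{14589}{7 \cdot 9522}\right)\right) + \frac{1}{17748} = \left(-95 + \left(1925 + \frac{14589}{7} \cdot \frac{1}{9522}\right)\right) + \frac{1}{17748} = \left(-95 + \left(1925 + \frac{1621}{7406}\right)\right) + \frac{1}{17748} = \left(-95 + \frac{14258171}{7406}\right) + \frac{1}{17748} = \frac{13554601}{7406} + \frac{1}{17748} = \frac{120283532977}{65720844}$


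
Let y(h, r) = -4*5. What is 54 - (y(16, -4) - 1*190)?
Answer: 264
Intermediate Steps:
y(h, r) = -20
54 - (y(16, -4) - 1*190) = 54 - (-20 - 1*190) = 54 - (-20 - 190) = 54 - 1*(-210) = 54 + 210 = 264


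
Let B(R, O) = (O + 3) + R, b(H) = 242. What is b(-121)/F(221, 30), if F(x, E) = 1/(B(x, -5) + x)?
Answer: 106480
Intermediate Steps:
B(R, O) = 3 + O + R (B(R, O) = (3 + O) + R = 3 + O + R)
F(x, E) = 1/(-2 + 2*x) (F(x, E) = 1/((3 - 5 + x) + x) = 1/((-2 + x) + x) = 1/(-2 + 2*x))
b(-121)/F(221, 30) = 242/((1/(2*(-1 + 221)))) = 242/(((½)/220)) = 242/(((½)*(1/220))) = 242/(1/440) = 242*440 = 106480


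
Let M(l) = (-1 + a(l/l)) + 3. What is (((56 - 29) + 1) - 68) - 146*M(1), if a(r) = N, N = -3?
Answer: 106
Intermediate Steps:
a(r) = -3
M(l) = -1 (M(l) = (-1 - 3) + 3 = -4 + 3 = -1)
(((56 - 29) + 1) - 68) - 146*M(1) = (((56 - 29) + 1) - 68) - 146*(-1) = ((27 + 1) - 68) + 146 = (28 - 68) + 146 = -40 + 146 = 106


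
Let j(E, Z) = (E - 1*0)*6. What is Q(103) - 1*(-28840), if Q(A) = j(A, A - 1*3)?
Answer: 29458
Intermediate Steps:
j(E, Z) = 6*E (j(E, Z) = (E + 0)*6 = E*6 = 6*E)
Q(A) = 6*A
Q(103) - 1*(-28840) = 6*103 - 1*(-28840) = 618 + 28840 = 29458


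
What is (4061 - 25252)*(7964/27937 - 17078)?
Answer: 10110228685302/27937 ≈ 3.6189e+8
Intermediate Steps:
(4061 - 25252)*(7964/27937 - 17078) = -21191*(7964*(1/27937) - 17078) = -21191*(7964/27937 - 17078) = -21191*(-477100122/27937) = 10110228685302/27937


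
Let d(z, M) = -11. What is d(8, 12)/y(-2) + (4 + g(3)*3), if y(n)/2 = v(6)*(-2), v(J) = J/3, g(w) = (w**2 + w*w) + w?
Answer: 547/8 ≈ 68.375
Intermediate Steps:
g(w) = w + 2*w**2 (g(w) = (w**2 + w**2) + w = 2*w**2 + w = w + 2*w**2)
v(J) = J/3 (v(J) = J*(1/3) = J/3)
y(n) = -8 (y(n) = 2*(((1/3)*6)*(-2)) = 2*(2*(-2)) = 2*(-4) = -8)
d(8, 12)/y(-2) + (4 + g(3)*3) = -11/(-8) + (4 + (3*(1 + 2*3))*3) = -1/8*(-11) + (4 + (3*(1 + 6))*3) = 11/8 + (4 + (3*7)*3) = 11/8 + (4 + 21*3) = 11/8 + (4 + 63) = 11/8 + 67 = 547/8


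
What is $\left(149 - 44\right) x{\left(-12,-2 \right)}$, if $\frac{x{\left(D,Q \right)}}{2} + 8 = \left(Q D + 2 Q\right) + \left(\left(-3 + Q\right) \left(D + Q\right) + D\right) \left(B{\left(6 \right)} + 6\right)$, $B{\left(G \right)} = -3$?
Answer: $39060$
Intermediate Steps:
$x{\left(D,Q \right)} = -16 + 4 Q + 6 D + 2 D Q + 6 \left(-3 + Q\right) \left(D + Q\right)$ ($x{\left(D,Q \right)} = -16 + 2 \left(\left(Q D + 2 Q\right) + \left(\left(-3 + Q\right) \left(D + Q\right) + D\right) \left(-3 + 6\right)\right) = -16 + 2 \left(\left(D Q + 2 Q\right) + \left(D + \left(-3 + Q\right) \left(D + Q\right)\right) 3\right) = -16 + 2 \left(\left(2 Q + D Q\right) + \left(3 D + 3 \left(-3 + Q\right) \left(D + Q\right)\right)\right) = -16 + 2 \left(2 Q + 3 D + D Q + 3 \left(-3 + Q\right) \left(D + Q\right)\right) = -16 + \left(4 Q + 6 D + 2 D Q + 6 \left(-3 + Q\right) \left(D + Q\right)\right) = -16 + 4 Q + 6 D + 2 D Q + 6 \left(-3 + Q\right) \left(D + Q\right)$)
$\left(149 - 44\right) x{\left(-12,-2 \right)} = \left(149 - 44\right) \left(-16 - -28 - -144 + 6 \left(-2\right)^{2} + 8 \left(-12\right) \left(-2\right)\right) = 105 \left(-16 + 28 + 144 + 6 \cdot 4 + 192\right) = 105 \left(-16 + 28 + 144 + 24 + 192\right) = 105 \cdot 372 = 39060$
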